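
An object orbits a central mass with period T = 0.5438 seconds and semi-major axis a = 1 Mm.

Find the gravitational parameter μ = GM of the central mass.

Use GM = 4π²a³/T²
T = 0.5438 seconds
a = 1 Mm = 1 × 10^6 m
a³ = 1 × 10^18 m³
T² = 0.295718 s²
GM = 4π² × (1 × 10^18) / 0.295718 = 1.335 × 10^20 m³/s²
GM ≈ 1.335 × 10^20 m³/s²

Final answer: GM = 1.335 × 10^20 m³/s²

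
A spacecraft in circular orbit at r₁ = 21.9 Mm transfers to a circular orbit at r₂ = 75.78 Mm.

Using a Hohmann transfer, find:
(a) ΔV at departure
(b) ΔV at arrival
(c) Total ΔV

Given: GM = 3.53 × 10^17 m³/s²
r₁ = 21.9 Mm = 2.19 × 10^7 m
r₂ = 75.78 Mm = 7.578 × 10^7 m
GM = 3.53 × 10^17 m³/s²
Transfer ellipse: a_t = (r₁ + r₂)/2 = 4.884 × 10^7 m
Circular speed at r₁: v₁ = √(GM/r₁) = 126960 m/s
Transfer speed at r₁ (periapsis): v₁ₜ = √(GM(2/r₁ − 1/a_t)) = 158145 m/s
(a) ΔV₁ = v₁ₜ − v₁ = 31185.2 m/s ≈ 31.19 km/s
Circular speed at r₂: v₂ = √(GM/r₂) = 68251.2 m/s
Transfer speed at r₂ (apoapsis): v₂ₜ = √(GM(2/r₂ − 1/a_t)) = 45703 m/s
(b) ΔV₂ = v₂ − v₂ₜ = 22548.2 m/s ≈ 22.55 km/s
(c) ΔV_total = ΔV₁ + ΔV₂ = 53733.4 m/s ≈ 53.73 km/s

Final answer:
(a) ΔV₁ = 31.19 km/s
(b) ΔV₂ = 22.55 km/s
(c) ΔV_total = 53.73 km/s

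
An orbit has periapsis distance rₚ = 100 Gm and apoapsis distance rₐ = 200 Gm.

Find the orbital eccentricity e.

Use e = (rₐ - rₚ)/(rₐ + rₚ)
rₚ = 100 Gm = 1 × 10^11 m
rₐ = 200 Gm = 2 × 10^11 m
rₐ − rₚ = 1 × 10^11 m
rₐ + rₚ = 3 × 10^11 m
e = (rₐ − rₚ)/(rₐ + rₚ) = 0.333333

Final answer: e = 0.3333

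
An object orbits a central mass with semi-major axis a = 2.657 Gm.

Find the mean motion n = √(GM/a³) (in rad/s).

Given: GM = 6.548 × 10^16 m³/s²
a = 2.657 Gm = 2.657 × 10^9 m
GM = 6.548 × 10^16 m³/s²
a³ = 1.87575 × 10^28 m³
GM/a³ = (6.548 × 10^16) / (1.87575 × 10^28) = 3.49087 × 10^-12 s⁻²
n = √(GM/a³) = 1.86839 × 10^-6 rad/s ≈ 1.868 × 10^-6 rad/s

Final answer: n = 1.868 × 10^-6 rad/s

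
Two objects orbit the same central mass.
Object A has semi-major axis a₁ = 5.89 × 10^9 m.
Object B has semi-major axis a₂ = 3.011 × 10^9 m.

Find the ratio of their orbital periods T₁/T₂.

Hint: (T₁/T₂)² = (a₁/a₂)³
a₁ = 5.89 × 10^9 m
a₂ = 3.011 × 10^9 m
a₁/a₂ = 1.95616
T₁/T₂ = (a₁/a₂)^(3/2) = (1.95616)^1.5 = 2.73594

Final answer: T₁/T₂ = 2.736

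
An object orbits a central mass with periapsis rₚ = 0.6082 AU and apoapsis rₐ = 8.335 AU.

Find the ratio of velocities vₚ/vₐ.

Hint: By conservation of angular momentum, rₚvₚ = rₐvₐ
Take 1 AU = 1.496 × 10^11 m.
rₚ = 0.6082 AU = 9.09867 × 10^10 m
rₐ = 8.335 AU = 1.24692 × 10^12 m
rₚvₚ = rₐvₐ  ⇒  vₚ/vₐ = rₐ/rₚ
vₚ/vₐ = (1.24692 × 10^12) / (9.09867 × 10^10) = 13.7044

Final answer: vₚ/vₐ = 13.7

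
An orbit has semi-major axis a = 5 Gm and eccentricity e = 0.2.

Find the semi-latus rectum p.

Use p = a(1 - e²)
a = 5 Gm = 5 × 10^9 m
e = 0.2,  e² = 0.04,  1 − e² = 0.96
p = a(1 − e²) = 5 × 10^9 m × 0.96 = 4.8 × 10^9 m ≈ 4.8 Gm

Final answer: p = 4.8 Gm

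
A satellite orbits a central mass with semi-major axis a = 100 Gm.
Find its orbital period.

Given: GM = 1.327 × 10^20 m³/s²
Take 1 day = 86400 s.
a = 100 Gm = 1 × 10^11 m
GM = 1.327 × 10^20 m³/s²
a³ = 1 × 10^33 m³
T = 2π √(a³/GM) = 2π √((1 × 10^33) / (1.327 × 10^20)) = 2π × 2.74514 × 10^6 s
T = 1.72482 × 10^7 s ≈ 199.6 days

Final answer: 199.6 days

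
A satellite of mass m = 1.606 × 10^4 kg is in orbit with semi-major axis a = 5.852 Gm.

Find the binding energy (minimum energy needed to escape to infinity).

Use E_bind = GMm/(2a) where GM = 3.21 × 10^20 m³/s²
a = 5.852 Gm = 5.852 × 10^9 m
GM = 3.21 × 10^20 m³/s²
m = 1.606 × 10^4 kg
GMm = 3.21 × 10^20 × 16060 = 5.15526 × 10^24 m³·kg/s²
2a = 1.1704 × 10^10 m
E_bind = GMm/(2a) = 4.4047 × 10^14 J ≈ 440.5 TJ

Final answer: 440.5 TJ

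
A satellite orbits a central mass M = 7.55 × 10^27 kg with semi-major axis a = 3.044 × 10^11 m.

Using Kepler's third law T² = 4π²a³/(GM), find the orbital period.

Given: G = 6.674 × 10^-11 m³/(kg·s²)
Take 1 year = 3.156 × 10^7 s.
M = 7.55 × 10^27 kg
GM = G × M = 6.674 × 10^-11 × 7.55 × 10^27 = 5.03887 × 10^17 m³/s²
a = 3.044 × 10^11 m
a³ = 2.82055 × 10^34 m³
T = 2π √(a³/GM) = 2π √((2.82055 × 10^34) / (5.03887 × 10^17)) = 2π × 2.36592 × 10^8 s
T = 1.48655 × 10^9 s ≈ 47.1 years

Final answer: 47.1 years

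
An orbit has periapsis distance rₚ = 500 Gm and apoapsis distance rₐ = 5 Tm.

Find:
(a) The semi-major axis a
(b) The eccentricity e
rₚ = 500 Gm = 5 × 10^11 m
rₐ = 5 Tm = 5 × 10^12 m
(a) a = (rₚ + rₐ)/2 = 2.75 × 10^12 m ≈ 2.75 Tm
(b) e = (rₐ − rₚ)/(rₐ + rₚ) = (4.5 × 10^12) / (5.5 × 10^12) = 0.818182

Final answer:
(a) a = 2.75 Tm
(b) e = 0.8182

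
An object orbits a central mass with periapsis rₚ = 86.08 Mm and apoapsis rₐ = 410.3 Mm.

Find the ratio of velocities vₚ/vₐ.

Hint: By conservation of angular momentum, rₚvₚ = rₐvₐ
rₚ = 86.08 Mm = 8.608 × 10^7 m
rₐ = 410.3 Mm = 4.103 × 10^8 m
rₚvₚ = rₐvₐ  ⇒  vₚ/vₐ = rₐ/rₚ
vₚ/vₐ = (4.103 × 10^8) / (8.608 × 10^7) = 4.7665

Final answer: vₚ/vₐ = 4.766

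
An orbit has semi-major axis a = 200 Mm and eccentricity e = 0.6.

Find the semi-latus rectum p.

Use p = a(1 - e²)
a = 200 Mm = 2 × 10^8 m
e = 0.6,  e² = 0.36,  1 − e² = 0.64
p = a(1 − e²) = 2 × 10^8 m × 0.64 = 1.28 × 10^8 m ≈ 128 Mm

Final answer: p = 128 Mm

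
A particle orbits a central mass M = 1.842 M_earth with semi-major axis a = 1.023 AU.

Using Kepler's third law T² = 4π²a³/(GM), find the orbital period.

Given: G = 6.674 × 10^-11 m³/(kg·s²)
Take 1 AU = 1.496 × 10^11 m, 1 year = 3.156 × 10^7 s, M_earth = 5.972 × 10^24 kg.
M = 1.842 M_earth = 1.10004 × 10^25 kg
GM = G × M = 6.674 × 10^-11 × 1.10004 × 10^25 = 7.34168 × 10^14 m³/s²
a = 1.023 AU = 1.53041 × 10^11 m
a³ = 3.58444 × 10^33 m³
T = 2π √(a³/GM) = 2π √((3.58444 × 10^33) / (7.34168 × 10^14)) = 2π × 2.2096 × 10^9 s
T = 1.38833 × 10^10 s ≈ 439.9 years

Final answer: 439.9 years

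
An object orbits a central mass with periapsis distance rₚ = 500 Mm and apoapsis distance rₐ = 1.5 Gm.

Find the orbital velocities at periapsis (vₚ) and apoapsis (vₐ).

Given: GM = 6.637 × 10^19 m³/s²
rₚ = 500 Mm = 5 × 10^8 m
rₐ = 1.5 Gm = 1.5 × 10^9 m
GM = 6.637 × 10^19 m³/s²
a = (rₚ + rₐ)/2 = 1 × 10^9 m
Vis-viva: v² = GM (2/r − 1/a)
vₚ² = 6.637 × 10^19 × (4 × 10^-9 − 1 × 10^-9) = 1.9911 × 10^11 m²/s²
vₚ = 446217 m/s ≈ 446.2 km/s
vₐ² = 6.637 × 10^19 × (1.33333 × 10^-9 − 1 × 10^-9) = 2.21233 × 10^10 m²/s²
vₐ = 148739 m/s ≈ 148.7 km/s

Final answer: vₚ = 446.2 km/s, vₐ = 148.7 km/s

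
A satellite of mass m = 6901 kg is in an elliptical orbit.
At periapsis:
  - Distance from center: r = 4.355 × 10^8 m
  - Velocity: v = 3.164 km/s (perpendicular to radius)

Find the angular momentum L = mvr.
r = 4.355 × 10^8 m
v = 3.164 km/s = 3164 m/s
vr = 3164 × 4.355 × 10^8 = 1.37792 × 10^12 m²/s
L = m × vr = 6901 × 1.37792 × 10^12 = 9.50904 × 10^15 kg·m²/s ≈ 9.509 × 10^15 kg·m²/s

Final answer: L = 9.509 × 10^15 kg·m²/s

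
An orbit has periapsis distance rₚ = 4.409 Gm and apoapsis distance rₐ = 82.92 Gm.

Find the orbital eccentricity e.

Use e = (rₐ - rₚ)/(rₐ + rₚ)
rₚ = 4.409 Gm = 4.409 × 10^9 m
rₐ = 82.92 Gm = 8.292 × 10^10 m
rₐ − rₚ = 7.8511 × 10^10 m
rₐ + rₚ = 8.7329 × 10^10 m
e = (rₐ − rₚ)/(rₐ + rₚ) = 0.899026

Final answer: e = 0.899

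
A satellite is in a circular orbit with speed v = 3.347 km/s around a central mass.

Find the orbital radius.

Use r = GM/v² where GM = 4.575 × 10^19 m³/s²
v = 3.347 km/s = 3347 m/s
GM = 4.575 × 10^19 m³/s²
v² = 1.12024 × 10^7 m²/s²
r = GM/v² = (4.575 × 10^19) / (1.12024 × 10^7) = 4.08394 × 10^12 m ≈ 4.084 Tm

Final answer: 4.084 Tm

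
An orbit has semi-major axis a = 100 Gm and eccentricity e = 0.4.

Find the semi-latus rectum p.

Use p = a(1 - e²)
a = 100 Gm = 1 × 10^11 m
e = 0.4,  e² = 0.16,  1 − e² = 0.84
p = a(1 − e²) = 1 × 10^11 m × 0.84 = 8.4 × 10^10 m ≈ 84 Gm

Final answer: p = 84 Gm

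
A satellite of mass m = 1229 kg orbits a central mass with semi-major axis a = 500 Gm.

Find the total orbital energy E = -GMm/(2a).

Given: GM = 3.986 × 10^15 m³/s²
a = 500 Gm = 5 × 10^11 m
GM = 3.986 × 10^15 m³/s²
2a = 1 × 10^12 m
GMm = 3.986 × 10^15 × 1229 = 4.89879 × 10^18 m³·kg/s²
E = −GMm/(2a) = -4.89879 × 10^6 J ≈ -4.899 MJ

Final answer: -4.899 MJ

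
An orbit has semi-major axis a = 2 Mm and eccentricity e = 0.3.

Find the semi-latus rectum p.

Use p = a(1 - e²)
a = 2 Mm = 2 × 10^6 m
e = 0.3,  e² = 0.09,  1 − e² = 0.91
p = a(1 − e²) = 2 × 10^6 m × 0.91 = 1.82 × 10^6 m ≈ 1.82 Mm

Final answer: p = 1.82 Mm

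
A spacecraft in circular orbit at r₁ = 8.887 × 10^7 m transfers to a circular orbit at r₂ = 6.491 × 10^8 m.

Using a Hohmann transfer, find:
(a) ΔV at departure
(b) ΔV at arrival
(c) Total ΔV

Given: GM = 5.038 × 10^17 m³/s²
r₁ = 8.887 × 10^7 m
r₂ = 6.491 × 10^8 m
GM = 5.038 × 10^17 m³/s²
Transfer ellipse: a_t = (r₁ + r₂)/2 = 3.68985 × 10^8 m
Circular speed at r₁: v₁ = √(GM/r₁) = 75292.5 m/s
Transfer speed at r₁ (periapsis): v₁ₜ = √(GM(2/r₁ − 1/a_t)) = 99862.6 m/s
(a) ΔV₁ = v₁ₜ − v₁ = 24570.2 m/s ≈ 24.57 km/s
Circular speed at r₂: v₂ = √(GM/r₂) = 27859.5 m/s
Transfer speed at r₂ (apoapsis): v₂ₜ = √(GM(2/r₂ − 1/a_t)) = 13672.5 m/s
(b) ΔV₂ = v₂ − v₂ₜ = 14187 m/s ≈ 14.19 km/s
(c) ΔV_total = ΔV₁ + ΔV₂ = 38757.2 m/s ≈ 38.76 km/s

Final answer:
(a) ΔV₁ = 24.57 km/s
(b) ΔV₂ = 14.19 km/s
(c) ΔV_total = 38.76 km/s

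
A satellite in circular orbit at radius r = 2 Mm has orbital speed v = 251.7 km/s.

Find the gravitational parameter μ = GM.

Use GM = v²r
r = 2 Mm = 2 × 10^6 m
v = 251.7 km/s = 251700 m/s
v² = 6.33529 × 10^10 m²/s²
GM = v²r = 6.33529 × 10^10 × 2 × 10^6 = 1.26706 × 10^17 m³/s²
GM ≈ 1.267 × 10^17 m³/s²

Final answer: GM = 1.267 × 10^17 m³/s²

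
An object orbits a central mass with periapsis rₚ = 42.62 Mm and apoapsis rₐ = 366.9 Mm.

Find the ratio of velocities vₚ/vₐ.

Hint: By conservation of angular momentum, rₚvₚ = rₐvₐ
rₚ = 42.62 Mm = 4.262 × 10^7 m
rₐ = 366.9 Mm = 3.669 × 10^8 m
rₚvₚ = rₐvₐ  ⇒  vₚ/vₐ = rₐ/rₚ
vₚ/vₐ = (3.669 × 10^8) / (4.262 × 10^7) = 8.60863

Final answer: vₚ/vₐ = 8.609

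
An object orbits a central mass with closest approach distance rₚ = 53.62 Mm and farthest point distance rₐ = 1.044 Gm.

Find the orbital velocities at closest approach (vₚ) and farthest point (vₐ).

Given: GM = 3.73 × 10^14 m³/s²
rₚ = 53.62 Mm = 5.362 × 10^7 m
rₐ = 1.044 Gm = 1.044 × 10^9 m
GM = 3.73 × 10^14 m³/s²
a = (rₚ + rₐ)/2 = 5.4881 × 10^8 m
Vis-viva: v² = GM (2/r − 1/a)
vₚ² = 3.73 × 10^14 × (3.72995 × 10^-8 − 1.82212 × 10^-9) = 1.32331 × 10^7 m²/s²
vₚ = 3637.73 m/s ≈ 3.638 km/s
vₐ² = 3.73 × 10^14 × (1.91571 × 10^-9 − 1.82212 × 10^-9) = 34907 m²/s²
vₐ = 186.834 m/s ≈ 186.8 m/s

Final answer: vₚ = 3.638 km/s, vₐ = 186.8 m/s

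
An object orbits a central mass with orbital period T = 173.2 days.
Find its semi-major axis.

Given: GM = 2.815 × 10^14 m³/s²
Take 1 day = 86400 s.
T = 173.2 days = 1.49645 × 10^7 s
GM = 2.815 × 10^14 m³/s²
Kepler's third law: a³ = GM T² / (4π²)
T² = 2.23936 × 10^14 s²
a³ = (2.815 × 10^14) × (2.23936 × 10^14) / (4π²) = 1.59677 × 10^27 m³
a = (a³)^(1/3) = 1.16882 × 10^9 m ≈ 1.169 Gm

Final answer: 1.169 Gm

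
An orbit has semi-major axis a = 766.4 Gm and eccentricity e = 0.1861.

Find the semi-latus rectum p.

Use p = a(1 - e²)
a = 766.4 Gm = 7.664 × 10^11 m
e = 0.1861,  e² = 0.0346332,  1 − e² = 0.965367
p = a(1 − e²) = 7.664 × 10^11 m × 0.965367 = 7.39857 × 10^11 m ≈ 739.9 Gm

Final answer: p = 739.9 Gm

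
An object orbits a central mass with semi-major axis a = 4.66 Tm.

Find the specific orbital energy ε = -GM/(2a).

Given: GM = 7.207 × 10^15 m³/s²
a = 4.66 Tm = 4.66 × 10^12 m
GM = 7.207 × 10^15 m³/s²
2a = 9.32 × 10^12 m
ε = −GM/(2a) = -773.283 J/kg ≈ -773.3 J/kg

Final answer: -773.3 J/kg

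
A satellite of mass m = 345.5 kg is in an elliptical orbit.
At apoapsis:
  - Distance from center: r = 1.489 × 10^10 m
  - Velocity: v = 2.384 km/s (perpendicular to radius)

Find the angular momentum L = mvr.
r = 1.489 × 10^10 m
v = 2.384 km/s = 2384 m/s
vr = 2384 × 1.489 × 10^10 = 3.54978 × 10^13 m²/s
L = m × vr = 345.5 × 3.54978 × 10^13 = 1.22645 × 10^16 kg·m²/s ≈ 1.226 × 10^16 kg·m²/s

Final answer: L = 1.226 × 10^16 kg·m²/s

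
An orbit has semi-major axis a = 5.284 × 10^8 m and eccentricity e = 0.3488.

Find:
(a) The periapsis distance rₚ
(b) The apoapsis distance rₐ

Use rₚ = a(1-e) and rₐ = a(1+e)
a = 5.284 × 10^8 m
e = 0.3488:  1 − e = 0.6512,  1 + e = 1.3488
(a) rₚ = a(1 − e) = 5.284 × 10^8 m × 0.6512 = 3.44094 × 10^8 m ≈ 3.441 × 10^8 m
(b) rₐ = a(1 + e) = 5.284 × 10^8 m × 1.3488 = 7.12706 × 10^8 m ≈ 7.127 × 10^8 m

Final answer:
(a) rₚ = 3.441 × 10^8 m
(b) rₐ = 7.127 × 10^8 m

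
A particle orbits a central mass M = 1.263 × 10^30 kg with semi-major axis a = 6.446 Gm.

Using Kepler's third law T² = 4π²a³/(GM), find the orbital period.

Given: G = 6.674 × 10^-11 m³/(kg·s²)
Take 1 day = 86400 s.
M = 1.263 × 10^30 kg
GM = G × M = 6.674 × 10^-11 × 1.263 × 10^30 = 8.42926 × 10^19 m³/s²
a = 6.446 Gm = 6.446 × 10^9 m
a³ = 2.67837 × 10^29 m³
T = 2π √(a³/GM) = 2π √((2.67837 × 10^29) / (8.42926 × 10^19)) = 2π × 56369 s
T = 354177 s ≈ 4.099 days

Final answer: 4.099 days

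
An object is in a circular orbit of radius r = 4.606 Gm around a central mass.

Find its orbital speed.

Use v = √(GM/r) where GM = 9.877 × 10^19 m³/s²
r = 4.606 Gm = 4.606 × 10^9 m
GM = 9.877 × 10^19 m³/s²
GM/r = (9.877 × 10^19) / (4.606 × 10^9) = 2.14438 × 10^10 m²/s²
v = √(GM/r) = 146437 m/s ≈ 146.4 km/s

Final answer: 146.4 km/s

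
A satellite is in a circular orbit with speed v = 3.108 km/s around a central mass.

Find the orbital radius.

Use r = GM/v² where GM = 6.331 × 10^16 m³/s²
v = 3.108 km/s = 3108 m/s
GM = 6.331 × 10^16 m³/s²
v² = 9.65966 × 10^6 m²/s²
r = GM/v² = (6.331 × 10^16) / (9.65966 × 10^6) = 6.55406 × 10^9 m ≈ 6.554 Gm

Final answer: 6.554 Gm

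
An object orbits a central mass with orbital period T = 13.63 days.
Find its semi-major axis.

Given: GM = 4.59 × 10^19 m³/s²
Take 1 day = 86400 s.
T = 13.63 days = 1.17763 × 10^6 s
GM = 4.59 × 10^19 m³/s²
Kepler's third law: a³ = GM T² / (4π²)
T² = 1.38682 × 10^12 s²
a³ = (4.59 × 10^19) × (1.38682 × 10^12) / (4π²) = 1.6124 × 10^30 m³
a = (a³)^(1/3) = 1.17262 × 10^10 m ≈ 11.73 Gm

Final answer: 11.73 Gm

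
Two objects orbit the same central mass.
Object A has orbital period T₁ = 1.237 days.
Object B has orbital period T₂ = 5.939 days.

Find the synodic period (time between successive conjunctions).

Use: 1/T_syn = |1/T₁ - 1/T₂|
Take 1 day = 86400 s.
T₁ = 1.237 days = 106877 s
T₂ = 5.939 days = 513130 s
1/T₁ = 9.35657 × 10^-6 s⁻¹
1/T₂ = 1.94883 × 10^-6 s⁻¹
|1/T₁ − 1/T₂| = 7.40774 × 10^-6 s⁻¹
T_syn = 1 / |1/T₁ − 1/T₂| = 134994 s ≈ 1.562 days

Final answer: T_syn = 1.562 days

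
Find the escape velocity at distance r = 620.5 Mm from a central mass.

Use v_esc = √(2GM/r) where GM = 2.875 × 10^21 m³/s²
r = 620.5 Mm = 6.205 × 10^8 m
GM = 2.875 × 10^21 m³/s²
2GM/r = 2 × (2.875 × 10^21) / (6.205 × 10^8) = 9.26672 × 10^12 m²/s²
v_esc = √(2GM/r) = 3.04413 × 10^6 m/s ≈ 3044 km/s

Final answer: 3044 km/s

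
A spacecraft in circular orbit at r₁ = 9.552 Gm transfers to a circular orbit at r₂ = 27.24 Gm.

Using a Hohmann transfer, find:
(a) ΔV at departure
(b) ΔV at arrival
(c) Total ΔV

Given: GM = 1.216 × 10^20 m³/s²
r₁ = 9.552 Gm = 9.552 × 10^9 m
r₂ = 27.24 Gm = 2.724 × 10^10 m
GM = 1.216 × 10^20 m³/s²
Transfer ellipse: a_t = (r₁ + r₂)/2 = 1.8396 × 10^10 m
Circular speed at r₁: v₁ = √(GM/r₁) = 112829 m/s
Transfer speed at r₁ (periapsis): v₁ₜ = √(GM(2/r₁ − 1/a_t)) = 137297 m/s
(a) ΔV₁ = v₁ₜ − v₁ = 24468.4 m/s ≈ 24.47 km/s
Circular speed at r₂: v₂ = √(GM/r₂) = 66813.3 m/s
Transfer speed at r₂ (apoapsis): v₂ₜ = √(GM(2/r₂ − 1/a_t)) = 48144.7 m/s
(b) ΔV₂ = v₂ − v₂ₜ = 18668.6 m/s ≈ 18.67 km/s
(c) ΔV_total = ΔV₁ + ΔV₂ = 43137.1 m/s ≈ 43.14 km/s

Final answer:
(a) ΔV₁ = 24.47 km/s
(b) ΔV₂ = 18.67 km/s
(c) ΔV_total = 43.14 km/s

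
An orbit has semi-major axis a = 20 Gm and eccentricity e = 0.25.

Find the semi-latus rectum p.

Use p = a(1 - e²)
a = 20 Gm = 2 × 10^10 m
e = 0.25,  e² = 0.0625,  1 − e² = 0.9375
p = a(1 − e²) = 2 × 10^10 m × 0.9375 = 1.875 × 10^10 m ≈ 18.75 Gm

Final answer: p = 18.75 Gm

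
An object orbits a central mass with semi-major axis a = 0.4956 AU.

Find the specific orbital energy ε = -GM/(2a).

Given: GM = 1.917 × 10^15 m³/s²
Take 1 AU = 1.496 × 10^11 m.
a = 0.4956 AU = 7.41418 × 10^10 m
GM = 1.917 × 10^15 m³/s²
2a = 1.48284 × 10^11 m
ε = −GM/(2a) = -12927.9 J/kg ≈ -12.93 kJ/kg

Final answer: -12.93 kJ/kg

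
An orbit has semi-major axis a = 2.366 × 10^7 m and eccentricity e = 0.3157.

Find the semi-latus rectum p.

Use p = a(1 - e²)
a = 2.366 × 10^7 m
e = 0.3157,  e² = 0.0996665,  1 − e² = 0.900334
p = a(1 − e²) = 2.366 × 10^7 m × 0.900334 = 2.13019 × 10^7 m ≈ 2.13 × 10^7 m

Final answer: p = 2.13 × 10^7 m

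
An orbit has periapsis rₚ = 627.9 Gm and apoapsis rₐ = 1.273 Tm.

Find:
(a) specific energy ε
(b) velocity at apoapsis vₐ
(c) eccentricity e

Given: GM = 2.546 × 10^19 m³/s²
rₚ = 627.9 Gm = 6.279 × 10^11 m
rₐ = 1.273 Tm = 1.273 × 10^12 m
GM = 2.546 × 10^19 m³/s²
a = (rₚ + rₐ)/2 = 9.5045 × 10^11 m
e = (rₐ − rₚ)/(rₐ + rₚ) = (6.451 × 10^11) / (1.9009 × 10^12) = 0.339366
(a) 2a = 1.9009 × 10^12 m;  ε = −GM/(2a) = -1.33937 × 10^7 J/kg ≈ -13.39 MJ/kg
(b) vₐ² = GM (2/rₐ − 1/a) = 2.546 × 10^19 × (1.57109 × 10^-12 − 1.05213 × 10^-12) = 1.32127 × 10^7 m²/s²;  vₐ = 3634.93 m/s ≈ 3.635 km/s
(c) e = 0.339366 ≈ 0.3394

Final answer:
(a) specific energy ε = -13.39 MJ/kg
(b) velocity at apoapsis vₐ = 3.635 km/s
(c) eccentricity e = 0.3394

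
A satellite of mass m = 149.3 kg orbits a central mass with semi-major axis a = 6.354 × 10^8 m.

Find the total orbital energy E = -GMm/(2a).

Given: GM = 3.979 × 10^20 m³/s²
a = 6.354 × 10^8 m
GM = 3.979 × 10^20 m³/s²
2a = 1.2708 × 10^9 m
GMm = 3.979 × 10^20 × 149.3 = 5.94065 × 10^22 m³·kg/s²
E = −GMm/(2a) = -4.67473 × 10^13 J ≈ -46.75 TJ

Final answer: -46.75 TJ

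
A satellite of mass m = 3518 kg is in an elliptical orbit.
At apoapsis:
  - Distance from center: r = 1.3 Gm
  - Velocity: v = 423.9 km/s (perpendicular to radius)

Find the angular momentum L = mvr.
r = 1.3 Gm = 1.3 × 10^9 m
v = 423.9 km/s = 423900 m/s
vr = 423900 × 1.3 × 10^9 = 5.5107 × 10^14 m²/s
L = m × vr = 3518 × 5.5107 × 10^14 = 1.93866 × 10^18 kg·m²/s ≈ 1.939 × 10^18 kg·m²/s

Final answer: L = 1.939 × 10^18 kg·m²/s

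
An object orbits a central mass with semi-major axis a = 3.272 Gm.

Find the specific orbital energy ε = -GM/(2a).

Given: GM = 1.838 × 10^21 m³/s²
a = 3.272 Gm = 3.272 × 10^9 m
GM = 1.838 × 10^21 m³/s²
2a = 6.544 × 10^9 m
ε = −GM/(2a) = -2.80868 × 10^11 J/kg ≈ -280.9 GJ/kg

Final answer: -280.9 GJ/kg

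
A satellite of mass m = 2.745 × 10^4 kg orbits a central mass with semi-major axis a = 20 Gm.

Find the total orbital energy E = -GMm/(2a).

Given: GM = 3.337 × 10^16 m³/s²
a = 20 Gm = 2 × 10^10 m
GM = 3.337 × 10^16 m³/s²
2a = 4 × 10^10 m
GMm = 3.337 × 10^16 × 27450 = 9.16006 × 10^20 m³·kg/s²
E = −GMm/(2a) = -2.29002 × 10^10 J ≈ -22.9 GJ

Final answer: -22.9 GJ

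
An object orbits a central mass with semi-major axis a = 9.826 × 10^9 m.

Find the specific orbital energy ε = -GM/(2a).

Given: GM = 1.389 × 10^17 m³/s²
a = 9.826 × 10^9 m
GM = 1.389 × 10^17 m³/s²
2a = 1.9652 × 10^10 m
ε = −GM/(2a) = -7.06798 × 10^6 J/kg ≈ -7.068 MJ/kg

Final answer: -7.068 MJ/kg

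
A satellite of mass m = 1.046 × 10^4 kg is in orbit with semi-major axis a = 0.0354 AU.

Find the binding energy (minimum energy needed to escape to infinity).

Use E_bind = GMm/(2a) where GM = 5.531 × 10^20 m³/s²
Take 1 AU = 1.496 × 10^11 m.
a = 0.0354 AU = 5.29584 × 10^9 m
GM = 5.531 × 10^20 m³/s²
m = 1.046 × 10^4 kg
GMm = 5.531 × 10^20 × 10460 = 5.78543 × 10^24 m³·kg/s²
2a = 1.05917 × 10^10 m
E_bind = GMm/(2a) = 5.46224 × 10^14 J ≈ 546.2 TJ

Final answer: 546.2 TJ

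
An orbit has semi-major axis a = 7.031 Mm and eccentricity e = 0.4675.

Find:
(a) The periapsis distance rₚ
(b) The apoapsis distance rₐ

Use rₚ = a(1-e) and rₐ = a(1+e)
a = 7.031 Mm = 7.031 × 10^6 m
e = 0.4675:  1 − e = 0.5325,  1 + e = 1.4675
(a) rₚ = a(1 − e) = 7.031 × 10^6 m × 0.5325 = 3.74401 × 10^6 m ≈ 3.744 Mm
(b) rₐ = a(1 + e) = 7.031 × 10^6 m × 1.4675 = 1.0318 × 10^7 m ≈ 10.32 Mm

Final answer:
(a) rₚ = 3.744 Mm
(b) rₐ = 10.32 Mm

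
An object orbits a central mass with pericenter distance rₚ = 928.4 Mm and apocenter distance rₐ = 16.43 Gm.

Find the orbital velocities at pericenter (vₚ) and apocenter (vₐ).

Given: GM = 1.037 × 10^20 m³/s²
rₚ = 928.4 Mm = 9.284 × 10^8 m
rₐ = 16.43 Gm = 1.643 × 10^10 m
GM = 1.037 × 10^20 m³/s²
a = (rₚ + rₐ)/2 = 8.6792 × 10^9 m
Vis-viva: v² = GM (2/r − 1/a)
vₚ² = 1.037 × 10^20 × (2.15424 × 10^-9 − 1.15218 × 10^-10) = 2.11447 × 10^11 m²/s²
vₚ = 459834 m/s ≈ 459.8 km/s
vₐ² = 1.037 × 10^20 × (1.21729 × 10^-10 − 1.15218 × 10^-10) = 6.75144 × 10^8 m²/s²
vₐ = 25983.5 m/s ≈ 25.98 km/s

Final answer: vₚ = 459.8 km/s, vₐ = 25.98 km/s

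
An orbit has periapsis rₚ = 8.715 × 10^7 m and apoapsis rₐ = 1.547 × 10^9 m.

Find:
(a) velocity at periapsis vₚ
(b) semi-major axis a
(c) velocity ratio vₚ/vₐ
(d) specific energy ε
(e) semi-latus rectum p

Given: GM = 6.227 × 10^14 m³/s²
rₚ = 8.715 × 10^7 m
rₐ = 1.547 × 10^9 m
GM = 6.227 × 10^14 m³/s²
a = (rₚ + rₐ)/2 = 8.17075 × 10^8 m
e = (rₐ − rₚ)/(rₐ + rₚ) = (1.45985 × 10^9) / (1.63415 × 10^9) = 0.893339
(a) vₚ² = GM (2/rₚ − 1/a) = 6.227 × 10^14 × (2.29489 × 10^-8 − 1.22388 × 10^-9) = 1.35282 × 10^7 m²/s²;  vₚ = 3678.07 m/s ≈ 3.678 km/s
(b) a = 8.17075 × 10^8 m ≈ 8.171 × 10^8 m
(c) vₚ/vₐ = rₐ/rₚ (angular momentum) = (1.547 × 10^9) / (8.715 × 10^7) = 17.751 ≈ 17.75
(d) 2a = 1.63415 × 10^9 m;  ε = −GM/(2a) = -381054 J/kg ≈ -381.1 kJ/kg
(e) 1 − e² = 0.201945;  p = a(1 − e²) = 8.17075 × 10^8 × 0.201945 = 1.65004 × 10^8 m ≈ 1.65 × 10^8 m

Final answer:
(a) velocity at periapsis vₚ = 3.678 km/s
(b) semi-major axis a = 8.171 × 10^8 m
(c) velocity ratio vₚ/vₐ = 17.75
(d) specific energy ε = -381.1 kJ/kg
(e) semi-latus rectum p = 1.65 × 10^8 m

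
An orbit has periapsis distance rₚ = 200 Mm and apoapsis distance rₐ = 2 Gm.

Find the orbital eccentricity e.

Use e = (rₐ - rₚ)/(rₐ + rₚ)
rₚ = 200 Mm = 2 × 10^8 m
rₐ = 2 Gm = 2 × 10^9 m
rₐ − rₚ = 1.8 × 10^9 m
rₐ + rₚ = 2.2 × 10^9 m
e = (rₐ − rₚ)/(rₐ + rₚ) = 0.818182

Final answer: e = 0.8182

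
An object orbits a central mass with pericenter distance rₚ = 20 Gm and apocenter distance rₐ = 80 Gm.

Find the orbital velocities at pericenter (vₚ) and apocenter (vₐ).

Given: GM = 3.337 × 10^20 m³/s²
rₚ = 20 Gm = 2 × 10^10 m
rₐ = 80 Gm = 8 × 10^10 m
GM = 3.337 × 10^20 m³/s²
a = (rₚ + rₐ)/2 = 5 × 10^10 m
Vis-viva: v² = GM (2/r − 1/a)
vₚ² = 3.337 × 10^20 × (1 × 10^-10 − 2 × 10^-11) = 2.6696 × 10^10 m²/s²
vₚ = 163389 m/s ≈ 163.4 km/s
vₐ² = 3.337 × 10^20 × (2.5 × 10^-11 − 2 × 10^-11) = 1.6685 × 10^9 m²/s²
vₐ = 40847.3 m/s ≈ 40.85 km/s

Final answer: vₚ = 163.4 km/s, vₐ = 40.85 km/s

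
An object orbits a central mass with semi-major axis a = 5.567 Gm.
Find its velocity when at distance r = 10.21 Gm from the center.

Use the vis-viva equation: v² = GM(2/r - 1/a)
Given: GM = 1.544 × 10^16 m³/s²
a = 5.567 Gm = 5.567 × 10^9 m
r = 10.21 Gm = 1.021 × 10^10 m
GM = 1.544 × 10^16 m³/s²
2/r − 1/a = 1.95886 × 10^-10 − 1.7963 × 10^-10 = 1.62564 × 10^-11 m⁻¹
v² = GM (2/r − 1/a) = 250999 m²/s²
v = 500.998 m/s ≈ 501 m/s

Final answer: 501 m/s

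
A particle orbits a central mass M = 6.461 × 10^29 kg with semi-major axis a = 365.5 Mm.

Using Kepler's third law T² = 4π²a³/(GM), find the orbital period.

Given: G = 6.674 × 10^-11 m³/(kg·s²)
M = 6.461 × 10^29 kg
GM = G × M = 6.674 × 10^-11 × 6.461 × 10^29 = 4.31207 × 10^19 m³/s²
a = 365.5 Mm = 3.655 × 10^8 m
a³ = 4.88272 × 10^25 m³
T = 2π √(a³/GM) = 2π √((4.88272 × 10^25) / (4.31207 × 10^19)) = 2π × 1064.11 s
T = 6686.02 s ≈ 1.857 hours

Final answer: 1.857 hours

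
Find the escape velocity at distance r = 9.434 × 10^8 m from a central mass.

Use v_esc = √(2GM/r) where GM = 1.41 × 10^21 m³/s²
r = 9.434 × 10^8 m
GM = 1.41 × 10^21 m³/s²
2GM/r = 2 × (1.41 × 10^21) / (9.434 × 10^8) = 2.98919 × 10^12 m²/s²
v_esc = √(2GM/r) = 1.72893 × 10^6 m/s ≈ 1729 km/s

Final answer: 1729 km/s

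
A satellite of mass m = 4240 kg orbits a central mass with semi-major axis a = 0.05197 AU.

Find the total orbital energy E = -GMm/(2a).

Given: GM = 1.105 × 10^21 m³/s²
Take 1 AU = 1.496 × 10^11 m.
a = 0.05197 AU = 7.77471 × 10^9 m
GM = 1.105 × 10^21 m³/s²
2a = 1.55494 × 10^10 m
GMm = 1.105 × 10^21 × 4240 = 4.6852 × 10^24 m³·kg/s²
E = −GMm/(2a) = -3.0131 × 10^14 J ≈ -301.3 TJ

Final answer: -301.3 TJ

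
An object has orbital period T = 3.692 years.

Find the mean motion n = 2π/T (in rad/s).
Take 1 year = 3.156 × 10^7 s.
T = 3.692 years = 1.1652 × 10^8 s
n = 2π / (1.1652 × 10^8 s) = 5.39239 × 10^-8 rad/s ≈ 5.392 × 10^-8 rad/s

Final answer: n = 5.392 × 10^-8 rad/s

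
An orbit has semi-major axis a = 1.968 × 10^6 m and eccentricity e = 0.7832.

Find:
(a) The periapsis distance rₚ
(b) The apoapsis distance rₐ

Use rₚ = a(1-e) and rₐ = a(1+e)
a = 1.968 × 10^6 m
e = 0.7832:  1 − e = 0.2168,  1 + e = 1.7832
(a) rₚ = a(1 − e) = 1.968 × 10^6 m × 0.2168 = 426662 m ≈ 4.267 × 10^5 m
(b) rₐ = a(1 + e) = 1.968 × 10^6 m × 1.7832 = 3.50934 × 10^6 m ≈ 3.509 × 10^6 m

Final answer:
(a) rₚ = 4.267 × 10^5 m
(b) rₐ = 3.509 × 10^6 m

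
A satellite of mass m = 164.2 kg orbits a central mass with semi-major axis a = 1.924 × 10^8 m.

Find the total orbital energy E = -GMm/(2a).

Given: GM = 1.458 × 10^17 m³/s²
a = 1.924 × 10^8 m
GM = 1.458 × 10^17 m³/s²
2a = 3.848 × 10^8 m
GMm = 1.458 × 10^17 × 164.2 = 2.39404 × 10^19 m³·kg/s²
E = −GMm/(2a) = -6.22151 × 10^10 J ≈ -62.22 GJ

Final answer: -62.22 GJ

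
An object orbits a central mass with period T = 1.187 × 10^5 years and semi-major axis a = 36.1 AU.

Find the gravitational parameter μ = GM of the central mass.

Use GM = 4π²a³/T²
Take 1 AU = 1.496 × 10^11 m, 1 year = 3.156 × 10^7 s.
T = 1.187 × 10^5 years = 3.74617 × 10^12 s
a = 36.1 AU = 5.40056 × 10^12 m
a³ = 1.57513 × 10^38 m³
T² = 1.40338 × 10^25 s²
GM = 4π² × (1.57513 × 10^38) / (1.40338 × 10^25) = 4.43099 × 10^14 m³/s²
GM ≈ 4.431 × 10^14 m³/s²

Final answer: GM = 4.431 × 10^14 m³/s²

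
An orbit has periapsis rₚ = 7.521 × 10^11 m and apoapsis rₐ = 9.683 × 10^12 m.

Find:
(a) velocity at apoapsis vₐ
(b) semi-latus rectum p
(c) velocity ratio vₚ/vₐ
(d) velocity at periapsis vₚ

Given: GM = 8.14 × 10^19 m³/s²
rₚ = 7.521 × 10^11 m
rₐ = 9.683 × 10^12 m
GM = 8.14 × 10^19 m³/s²
a = (rₚ + rₐ)/2 = 5.21755 × 10^12 m
e = (rₐ − rₚ)/(rₐ + rₚ) = (8.9309 × 10^12) / (1.04351 × 10^13) = 0.855852
(a) vₐ² = GM (2/rₐ − 1/a) = 8.14 × 10^19 × (2.06548 × 10^-13 − 1.91661 × 10^-13) = 1.21178 × 10^6 m²/s²;  vₐ = 1100.81 m/s ≈ 1.101 km/s
(b) 1 − e² = 0.267518;  p = a(1 − e²) = 5.21755 × 10^12 × 0.267518 = 1.39579 × 10^12 m ≈ 1.396 × 10^12 m
(c) vₚ/vₐ = rₐ/rₚ (angular momentum) = (9.683 × 10^12) / (7.521 × 10^11) = 12.8746 ≈ 12.87
(d) vₚ² = GM (2/rₚ − 1/a) = 8.14 × 10^19 × (2.65922 × 10^-12 − 1.91661 × 10^-13) = 2.00859 × 10^8 m²/s²;  vₚ = 14172.5 m/s ≈ 14.17 km/s

Final answer:
(a) velocity at apoapsis vₐ = 1.101 km/s
(b) semi-latus rectum p = 1.396 × 10^12 m
(c) velocity ratio vₚ/vₐ = 12.87
(d) velocity at periapsis vₚ = 14.17 km/s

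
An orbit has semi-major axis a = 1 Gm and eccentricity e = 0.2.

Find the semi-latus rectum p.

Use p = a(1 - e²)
a = 1 Gm = 1 × 10^9 m
e = 0.2,  e² = 0.04,  1 − e² = 0.96
p = a(1 − e²) = 1 × 10^9 m × 0.96 = 9.6 × 10^8 m ≈ 960 Mm

Final answer: p = 960 Mm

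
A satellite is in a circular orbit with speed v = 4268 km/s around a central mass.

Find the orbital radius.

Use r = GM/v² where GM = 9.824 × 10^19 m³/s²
v = 4268 km/s = 4.268 × 10^6 m/s
GM = 9.824 × 10^19 m³/s²
v² = 1.82158 × 10^13 m²/s²
r = GM/v² = (9.824 × 10^19) / (1.82158 × 10^13) = 5.39311 × 10^6 m ≈ 5.393 × 10^6 m

Final answer: 5.393 × 10^6 m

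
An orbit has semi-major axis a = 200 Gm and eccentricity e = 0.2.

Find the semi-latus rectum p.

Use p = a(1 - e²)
a = 200 Gm = 2 × 10^11 m
e = 0.2,  e² = 0.04,  1 − e² = 0.96
p = a(1 − e²) = 2 × 10^11 m × 0.96 = 1.92 × 10^11 m ≈ 192 Gm

Final answer: p = 192 Gm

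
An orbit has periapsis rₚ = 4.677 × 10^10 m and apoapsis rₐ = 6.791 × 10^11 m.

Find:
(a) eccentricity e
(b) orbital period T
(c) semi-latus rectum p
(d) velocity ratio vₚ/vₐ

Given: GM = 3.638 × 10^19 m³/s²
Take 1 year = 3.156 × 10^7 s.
rₚ = 4.677 × 10^10 m
rₐ = 6.791 × 10^11 m
GM = 3.638 × 10^19 m³/s²
a = (rₚ + rₐ)/2 = 3.62935 × 10^11 m
e = (rₐ − rₚ)/(rₐ + rₚ) = (6.3233 × 10^11) / (7.2587 × 10^11) = 0.871134
(a) e = 0.871134 ≈ 0.8711
(b) a³ = 4.78065 × 10^34 m³;  T = 2π √(a³/GM) = 2π × 3.62503 × 10^7 s = 2.27768 × 10^8 s ≈ 7.217 years
(c) 1 − e² = 0.241126;  p = a(1 − e²) = 3.62935 × 10^11 × 0.241126 = 8.75129 × 10^10 m ≈ 8.751 × 10^10 m
(d) vₚ/vₐ = rₐ/rₚ (angular momentum) = (6.791 × 10^11) / (4.677 × 10^10) = 14.52 ≈ 14.52

Final answer:
(a) eccentricity e = 0.8711
(b) orbital period T = 7.217 years
(c) semi-latus rectum p = 8.751 × 10^10 m
(d) velocity ratio vₚ/vₐ = 14.52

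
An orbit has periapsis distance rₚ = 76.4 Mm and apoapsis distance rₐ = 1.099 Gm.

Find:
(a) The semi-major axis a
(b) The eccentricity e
rₚ = 76.4 Mm = 7.64 × 10^7 m
rₐ = 1.099 Gm = 1.099 × 10^9 m
(a) a = (rₚ + rₐ)/2 = 5.877 × 10^8 m ≈ 587.7 Mm
(b) e = (rₐ − rₚ)/(rₐ + rₚ) = (1.0226 × 10^9) / (1.1754 × 10^9) = 0.870002

Final answer:
(a) a = 587.7 Mm
(b) e = 0.87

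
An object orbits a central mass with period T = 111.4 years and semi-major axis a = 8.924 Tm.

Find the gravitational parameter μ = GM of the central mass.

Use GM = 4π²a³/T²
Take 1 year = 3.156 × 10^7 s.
T = 111.4 years = 3.51578 × 10^9 s
a = 8.924 Tm = 8.924 × 10^12 m
a³ = 7.10688 × 10^38 m³
T² = 1.23607 × 10^19 s²
GM = 4π² × (7.10688 × 10^38) / (1.23607 × 10^19) = 2.26983 × 10^21 m³/s²
GM ≈ 2.27 × 10^21 m³/s²

Final answer: GM = 2.27 × 10^21 m³/s²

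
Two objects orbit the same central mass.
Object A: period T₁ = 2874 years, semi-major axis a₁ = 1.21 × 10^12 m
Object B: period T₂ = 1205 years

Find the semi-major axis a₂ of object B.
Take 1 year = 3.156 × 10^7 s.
T₁ = 2874 years = 9.07034 × 10^10 s
T₂ = 1205 years = 3.80298 × 10^10 s
a₁ = 1.21 × 10^12 m
Kepler's third law: (T₂/T₁)² = (a₂/a₁)³  ⇒  a₂ = a₁ (T₂/T₁)^(2/3)
T₂/T₁ = 0.419276
(T₂/T₁)^(2/3) = 0.560188
a₂ = 1.21 × 10^12 m × 0.560188 = 6.77827 × 10^11 m ≈ 6.778 × 10^11 m

Final answer: a₂ = 6.778 × 10^11 m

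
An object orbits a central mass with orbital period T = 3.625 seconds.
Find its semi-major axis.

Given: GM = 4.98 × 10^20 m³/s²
T = 3.625 seconds
GM = 4.98 × 10^20 m³/s²
Kepler's third law: a³ = GM T² / (4π²)
T² = 13.1406 s²
a³ = (4.98 × 10^20) × 13.1406 / (4π²) = 1.65762 × 10^20 m³
a = (a³)^(1/3) = 5.49324 × 10^6 m ≈ 5.493 Mm

Final answer: 5.493 Mm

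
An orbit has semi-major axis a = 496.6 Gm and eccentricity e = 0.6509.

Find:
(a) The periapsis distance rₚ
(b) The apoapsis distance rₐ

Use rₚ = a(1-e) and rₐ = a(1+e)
a = 496.6 Gm = 4.966 × 10^11 m
e = 0.6509:  1 − e = 0.3491,  1 + e = 1.6509
(a) rₚ = a(1 − e) = 4.966 × 10^11 m × 0.3491 = 1.73363 × 10^11 m ≈ 173.4 Gm
(b) rₐ = a(1 + e) = 4.966 × 10^11 m × 1.6509 = 8.19837 × 10^11 m ≈ 819.8 Gm

Final answer:
(a) rₚ = 173.4 Gm
(b) rₐ = 819.8 Gm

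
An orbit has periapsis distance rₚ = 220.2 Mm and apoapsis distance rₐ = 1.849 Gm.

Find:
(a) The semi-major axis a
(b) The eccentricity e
rₚ = 220.2 Mm = 2.202 × 10^8 m
rₐ = 1.849 Gm = 1.849 × 10^9 m
(a) a = (rₚ + rₐ)/2 = 1.0346 × 10^9 m ≈ 1.035 Gm
(b) e = (rₐ − rₚ)/(rₐ + rₚ) = (1.6288 × 10^9) / (2.0692 × 10^9) = 0.787164

Final answer:
(a) a = 1.035 Gm
(b) e = 0.7872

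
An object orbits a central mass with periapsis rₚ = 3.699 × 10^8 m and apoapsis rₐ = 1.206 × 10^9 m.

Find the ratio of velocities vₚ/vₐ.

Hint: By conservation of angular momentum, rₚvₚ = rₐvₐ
rₚ = 3.699 × 10^8 m
rₐ = 1.206 × 10^9 m
rₚvₚ = rₐvₐ  ⇒  vₚ/vₐ = rₐ/rₚ
vₚ/vₐ = (1.206 × 10^9) / (3.699 × 10^8) = 3.26034

Final answer: vₚ/vₐ = 3.26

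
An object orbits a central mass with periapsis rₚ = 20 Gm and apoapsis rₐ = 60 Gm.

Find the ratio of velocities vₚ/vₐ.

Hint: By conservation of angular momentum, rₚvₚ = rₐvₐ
rₚ = 20 Gm = 2 × 10^10 m
rₐ = 60 Gm = 6 × 10^10 m
rₚvₚ = rₐvₐ  ⇒  vₚ/vₐ = rₐ/rₚ
vₚ/vₐ = (6 × 10^10) / (2 × 10^10) = 3

Final answer: vₚ/vₐ = 3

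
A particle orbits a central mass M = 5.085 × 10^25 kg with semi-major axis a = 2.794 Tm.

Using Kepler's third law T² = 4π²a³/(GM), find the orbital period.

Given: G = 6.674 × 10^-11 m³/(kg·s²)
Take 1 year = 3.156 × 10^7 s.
M = 5.085 × 10^25 kg
GM = G × M = 6.674 × 10^-11 × 5.085 × 10^25 = 3.39373 × 10^15 m³/s²
a = 2.794 Tm = 2.794 × 10^12 m
a³ = 2.18112 × 10^37 m³
T = 2π √(a³/GM) = 2π √((2.18112 × 10^37) / (3.39373 × 10^15)) = 2π × 8.0168 × 10^10 s
T = 5.0371 × 10^11 s ≈ 1.596 × 10^4 years

Final answer: 1.596 × 10^4 years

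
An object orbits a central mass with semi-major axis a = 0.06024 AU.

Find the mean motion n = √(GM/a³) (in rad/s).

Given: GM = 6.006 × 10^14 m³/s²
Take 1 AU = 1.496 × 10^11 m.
a = 0.06024 AU = 9.0119 × 10^9 m
GM = 6.006 × 10^14 m³/s²
a³ = 7.31896 × 10^29 m³
GM/a³ = (6.006 × 10^14) / (7.31896 × 10^29) = 8.20608 × 10^-16 s⁻²
n = √(GM/a³) = 2.86463 × 10^-8 rad/s ≈ 2.865 × 10^-8 rad/s

Final answer: n = 2.865 × 10^-8 rad/s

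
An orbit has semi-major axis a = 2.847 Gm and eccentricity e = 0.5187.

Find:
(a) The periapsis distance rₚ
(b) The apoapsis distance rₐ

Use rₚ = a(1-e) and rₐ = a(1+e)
a = 2.847 Gm = 2.847 × 10^9 m
e = 0.5187:  1 − e = 0.4813,  1 + e = 1.5187
(a) rₚ = a(1 − e) = 2.847 × 10^9 m × 0.4813 = 1.37026 × 10^9 m ≈ 1.37 Gm
(b) rₐ = a(1 + e) = 2.847 × 10^9 m × 1.5187 = 4.32374 × 10^9 m ≈ 4.324 Gm

Final answer:
(a) rₚ = 1.37 Gm
(b) rₐ = 4.324 Gm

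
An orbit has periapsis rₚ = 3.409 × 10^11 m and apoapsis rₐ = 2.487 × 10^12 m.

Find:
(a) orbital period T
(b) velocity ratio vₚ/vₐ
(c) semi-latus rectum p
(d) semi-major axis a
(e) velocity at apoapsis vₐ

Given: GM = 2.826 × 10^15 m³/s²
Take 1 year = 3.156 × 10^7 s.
rₚ = 3.409 × 10^11 m
rₐ = 2.487 × 10^12 m
GM = 2.826 × 10^15 m³/s²
a = (rₚ + rₐ)/2 = 1.41395 × 10^12 m
e = (rₐ − rₚ)/(rₐ + rₚ) = (2.1461 × 10^12) / (2.8279 × 10^12) = 0.758902
(a) a³ = 2.82685 × 10^36 m³;  T = 2π √(a³/GM) = 2π × 3.16275 × 10^10 s = 1.98722 × 10^11 s ≈ 6297 years
(b) vₚ/vₐ = rₐ/rₚ (angular momentum) = (2.487 × 10^12) / (3.409 × 10^11) = 7.29539 ≈ 7.295
(c) 1 − e² = 0.424067;  p = a(1 − e²) = 1.41395 × 10^12 × 0.424067 = 5.9961 × 10^11 m ≈ 5.996 × 10^11 m
(d) a = 1.41395 × 10^12 m ≈ 1.414 × 10^12 m
(e) vₐ² = GM (2/rₐ − 1/a) = 2.826 × 10^15 × (8.04182 × 10^-13 − 7.07239 × 10^-13) = 273.961 m²/s²;  vₐ = 16.5518 m/s ≈ 16.55 m/s

Final answer:
(a) orbital period T = 6297 years
(b) velocity ratio vₚ/vₐ = 7.295
(c) semi-latus rectum p = 5.996 × 10^11 m
(d) semi-major axis a = 1.414 × 10^12 m
(e) velocity at apoapsis vₐ = 16.55 m/s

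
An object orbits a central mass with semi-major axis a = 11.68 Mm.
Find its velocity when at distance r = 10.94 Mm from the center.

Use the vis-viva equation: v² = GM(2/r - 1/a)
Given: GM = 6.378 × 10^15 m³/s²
a = 11.68 Mm = 1.168 × 10^7 m
r = 10.94 Mm = 1.094 × 10^7 m
GM = 6.378 × 10^15 m³/s²
2/r − 1/a = 1.82815 × 10^-7 − 8.56164 × 10^-8 = 9.71989 × 10^-8 m⁻¹
v² = GM (2/r − 1/a) = 6.19935 × 10^8 m²/s²
v = 24898.5 m/s ≈ 24.9 km/s

Final answer: 24.9 km/s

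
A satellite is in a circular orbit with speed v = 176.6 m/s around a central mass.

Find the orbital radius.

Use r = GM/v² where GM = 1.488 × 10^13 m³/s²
v = 176.6 m/s
GM = 1.488 × 10^13 m³/s²
v² = 31187.6 m²/s²
r = GM/v² = (1.488 × 10^13) / 31187.6 = 4.77113 × 10^8 m ≈ 4.771 × 10^8 m

Final answer: 4.771 × 10^8 m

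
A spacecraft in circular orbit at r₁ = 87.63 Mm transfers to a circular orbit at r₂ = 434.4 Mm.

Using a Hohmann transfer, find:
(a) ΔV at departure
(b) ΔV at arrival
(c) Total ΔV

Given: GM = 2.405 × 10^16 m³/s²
r₁ = 87.63 Mm = 8.763 × 10^7 m
r₂ = 434.4 Mm = 4.344 × 10^8 m
GM = 2.405 × 10^16 m³/s²
Transfer ellipse: a_t = (r₁ + r₂)/2 = 2.61015 × 10^8 m
Circular speed at r₁: v₁ = √(GM/r₁) = 16566.5 m/s
Transfer speed at r₁ (periapsis): v₁ₜ = √(GM(2/r₁ − 1/a_t)) = 21371.9 m/s
(a) ΔV₁ = v₁ₜ − v₁ = 4805.39 m/s ≈ 4.805 km/s
Circular speed at r₂: v₂ = √(GM/r₂) = 7440.68 m/s
Transfer speed at r₂ (apoapsis): v₂ₜ = √(GM(2/r₂ − 1/a_t)) = 4311.28 m/s
(b) ΔV₂ = v₂ − v₂ₜ = 3129.4 m/s ≈ 3.129 km/s
(c) ΔV_total = ΔV₁ + ΔV₂ = 7934.79 m/s ≈ 7.935 km/s

Final answer:
(a) ΔV₁ = 4.805 km/s
(b) ΔV₂ = 3.129 km/s
(c) ΔV_total = 7.935 km/s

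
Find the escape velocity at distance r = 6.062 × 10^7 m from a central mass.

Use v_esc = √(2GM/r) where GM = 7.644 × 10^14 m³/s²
r = 6.062 × 10^7 m
GM = 7.644 × 10^14 m³/s²
2GM/r = 2 × (7.644 × 10^14) / (6.062 × 10^7) = 2.52194 × 10^7 m²/s²
v_esc = √(2GM/r) = 5021.89 m/s ≈ 5.022 km/s

Final answer: 5.022 km/s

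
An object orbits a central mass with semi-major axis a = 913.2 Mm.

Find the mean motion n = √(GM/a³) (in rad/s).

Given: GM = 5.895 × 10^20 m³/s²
a = 913.2 Mm = 9.132 × 10^8 m
GM = 5.895 × 10^20 m³/s²
a³ = 7.61549 × 10^26 m³
GM/a³ = (5.895 × 10^20) / (7.61549 × 10^26) = 7.7408 × 10^-7 s⁻²
n = √(GM/a³) = 0.000879818 rad/s ≈ 0.0008798 rad/s

Final answer: n = 0.0008798 rad/s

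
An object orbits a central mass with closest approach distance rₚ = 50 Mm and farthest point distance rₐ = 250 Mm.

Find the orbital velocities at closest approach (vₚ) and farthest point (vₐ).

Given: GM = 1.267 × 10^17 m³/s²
rₚ = 50 Mm = 5 × 10^7 m
rₐ = 250 Mm = 2.5 × 10^8 m
GM = 1.267 × 10^17 m³/s²
a = (rₚ + rₐ)/2 = 1.5 × 10^8 m
Vis-viva: v² = GM (2/r − 1/a)
vₚ² = 1.267 × 10^17 × (4 × 10^-8 − 6.66667 × 10^-9) = 4.22333 × 10^9 m²/s²
vₚ = 64987.2 m/s ≈ 64.99 km/s
vₐ² = 1.267 × 10^17 × (8 × 10^-9 − 6.66667 × 10^-9) = 1.68933 × 10^8 m²/s²
vₐ = 12997.4 m/s ≈ 13 km/s

Final answer: vₚ = 64.99 km/s, vₐ = 13 km/s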